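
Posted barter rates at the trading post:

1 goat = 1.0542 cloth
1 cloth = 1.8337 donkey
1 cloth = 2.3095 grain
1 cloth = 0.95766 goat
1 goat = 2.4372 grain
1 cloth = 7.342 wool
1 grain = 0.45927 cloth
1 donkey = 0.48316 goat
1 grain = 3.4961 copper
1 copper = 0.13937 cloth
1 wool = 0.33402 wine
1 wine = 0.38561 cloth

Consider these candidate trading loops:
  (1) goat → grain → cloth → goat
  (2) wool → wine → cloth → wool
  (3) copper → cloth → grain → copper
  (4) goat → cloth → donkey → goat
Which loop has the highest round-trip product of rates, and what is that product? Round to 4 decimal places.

1.1253

(1) 2.4372 × 0.45927 × 0.95766 = 1.07194
(2) 0.33402 × 0.38561 × 7.342 = 0.94566
(3) 0.13937 × 2.3095 × 3.4961 = 1.12531
(4) 1.0542 × 1.8337 × 0.48316 = 0.93399
Highest is cycle (3) at 1.1253 (>1, arbitrage).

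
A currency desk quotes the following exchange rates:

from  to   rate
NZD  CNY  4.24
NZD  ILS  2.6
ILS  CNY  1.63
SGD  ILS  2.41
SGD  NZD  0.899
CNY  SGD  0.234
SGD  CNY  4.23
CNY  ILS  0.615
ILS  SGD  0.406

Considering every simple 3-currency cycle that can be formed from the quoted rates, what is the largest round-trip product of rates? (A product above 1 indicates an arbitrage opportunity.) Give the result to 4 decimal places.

SGD→CNY→ILS→SGD: 4.23 × 0.615 × 0.406 = 1.05619
SGD→NZD→ILS→SGD: 0.899 × 2.6 × 0.406 = 0.94898
SGD→ILS→CNY→SGD: 2.41 × 1.63 × 0.234 = 0.91922
SGD→NZD→CNY→SGD: 0.899 × 4.24 × 0.234 = 0.89195
Maximum is SGD→CNY→ILS→SGD at 1.0562; arbitrage exists.

1.0562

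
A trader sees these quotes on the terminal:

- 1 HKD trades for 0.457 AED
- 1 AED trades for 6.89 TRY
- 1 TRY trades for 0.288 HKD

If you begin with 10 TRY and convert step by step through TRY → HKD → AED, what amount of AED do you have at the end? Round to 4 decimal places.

1.3162

10 TRY × 0.288 = 2.88 HKD
2.88 HKD × 0.457 = 1.31616 AED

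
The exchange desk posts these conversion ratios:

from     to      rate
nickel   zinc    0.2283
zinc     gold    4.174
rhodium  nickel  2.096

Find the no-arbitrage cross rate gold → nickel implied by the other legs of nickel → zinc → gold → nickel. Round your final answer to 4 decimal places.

1.0494

Known legs of the cycle: 0.2283 × 4.174 = 0.9529242
For no arbitrage the full-cycle product must be 1, so the missing rate is 1 / 0.9529242 ≈ 1.049401.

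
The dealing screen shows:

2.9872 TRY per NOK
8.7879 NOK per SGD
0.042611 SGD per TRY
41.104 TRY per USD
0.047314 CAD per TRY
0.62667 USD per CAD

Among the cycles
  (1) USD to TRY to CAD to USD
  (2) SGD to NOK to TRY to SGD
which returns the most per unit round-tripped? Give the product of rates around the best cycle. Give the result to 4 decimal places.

1.2187

(1) 41.104 × 0.047314 × 0.62667 = 1.21874
(2) 8.7879 × 2.9872 × 0.042611 = 1.11859
Highest is cycle (1) at 1.2187 (>1, arbitrage).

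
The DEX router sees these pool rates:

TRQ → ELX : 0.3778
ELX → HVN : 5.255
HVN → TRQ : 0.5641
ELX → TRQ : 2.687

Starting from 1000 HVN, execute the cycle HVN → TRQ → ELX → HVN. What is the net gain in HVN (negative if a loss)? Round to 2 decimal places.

1000 HVN × 0.5641 = 564.1 TRQ
564.1 TRQ × 0.3778 = 213.11698 ELX
213.11698 ELX × 5.255 = 1119.9297299 HVN
Net change: 1119.9297299 − 1000 = 119.9297299 HVN

119.93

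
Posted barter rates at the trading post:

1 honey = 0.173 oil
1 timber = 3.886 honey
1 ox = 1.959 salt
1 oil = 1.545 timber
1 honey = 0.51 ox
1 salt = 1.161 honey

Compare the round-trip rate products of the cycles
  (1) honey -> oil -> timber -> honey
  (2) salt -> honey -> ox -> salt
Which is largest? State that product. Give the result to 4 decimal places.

1.1599

(1) 0.173 × 1.545 × 3.886 = 1.03867
(2) 1.161 × 0.51 × 1.959 = 1.15994
Highest is cycle (2) at 1.1599 (>1, arbitrage).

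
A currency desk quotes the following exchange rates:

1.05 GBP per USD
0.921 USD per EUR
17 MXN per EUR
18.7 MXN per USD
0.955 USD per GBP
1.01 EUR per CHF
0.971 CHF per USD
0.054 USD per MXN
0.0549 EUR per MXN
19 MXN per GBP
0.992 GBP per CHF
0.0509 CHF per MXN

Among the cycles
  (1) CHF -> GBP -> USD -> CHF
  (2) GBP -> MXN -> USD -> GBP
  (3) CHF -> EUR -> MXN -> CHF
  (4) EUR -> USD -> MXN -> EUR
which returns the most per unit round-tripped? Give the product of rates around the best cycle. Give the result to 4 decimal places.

(1) 0.992 × 0.955 × 0.971 = 0.91989
(2) 19 × 0.054 × 1.05 = 1.07730
(3) 1.01 × 17 × 0.0509 = 0.87395
(4) 0.921 × 18.7 × 0.0549 = 0.94553
Highest is cycle (2) at 1.0773 (>1, arbitrage).

1.0773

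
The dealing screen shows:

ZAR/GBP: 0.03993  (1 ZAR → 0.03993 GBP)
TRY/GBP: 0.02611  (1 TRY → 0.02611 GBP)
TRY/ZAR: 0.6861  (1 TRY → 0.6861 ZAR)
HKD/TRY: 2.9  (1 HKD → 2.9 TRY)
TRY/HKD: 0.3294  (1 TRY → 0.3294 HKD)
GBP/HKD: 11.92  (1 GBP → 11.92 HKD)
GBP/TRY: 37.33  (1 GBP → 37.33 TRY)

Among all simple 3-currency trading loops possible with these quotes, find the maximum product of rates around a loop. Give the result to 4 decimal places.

1.0227

TRY→ZAR→GBP→TRY: 0.6861 × 0.03993 × 37.33 = 1.02269
TRY→GBP→HKD→TRY: 0.02611 × 11.92 × 2.9 = 0.90257
Maximum is TRY→ZAR→GBP→TRY at 1.0227; arbitrage exists.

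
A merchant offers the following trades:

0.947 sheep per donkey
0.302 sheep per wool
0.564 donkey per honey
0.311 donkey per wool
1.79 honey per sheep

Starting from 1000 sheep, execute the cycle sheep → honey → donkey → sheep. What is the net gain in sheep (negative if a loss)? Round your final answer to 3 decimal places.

-43.947

1000 sheep × 1.79 = 1790 honey
1790 honey × 0.564 = 1009.56 donkey
1009.56 donkey × 0.947 = 956.05332 sheep
Net change: 956.05332 − 1000 = -43.94668 sheep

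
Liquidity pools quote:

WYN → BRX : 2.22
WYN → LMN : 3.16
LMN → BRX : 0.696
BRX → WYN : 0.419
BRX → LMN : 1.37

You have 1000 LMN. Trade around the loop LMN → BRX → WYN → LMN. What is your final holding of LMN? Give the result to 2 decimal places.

1000 LMN × 0.696 = 696 BRX
696 BRX × 0.419 = 291.624 WYN
291.624 WYN × 3.16 = 921.53184 LMN

921.53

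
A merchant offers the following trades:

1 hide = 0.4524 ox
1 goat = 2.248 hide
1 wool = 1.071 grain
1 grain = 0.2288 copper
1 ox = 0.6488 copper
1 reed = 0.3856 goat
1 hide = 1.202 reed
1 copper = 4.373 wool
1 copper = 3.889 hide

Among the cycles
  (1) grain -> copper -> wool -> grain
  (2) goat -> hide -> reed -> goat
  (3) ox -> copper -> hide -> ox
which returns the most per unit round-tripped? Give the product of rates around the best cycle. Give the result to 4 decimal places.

1.1415

(1) 0.2288 × 4.373 × 1.071 = 1.07158
(2) 2.248 × 1.202 × 0.3856 = 1.04193
(3) 0.6488 × 3.889 × 0.4524 = 1.14149
Highest is cycle (3) at 1.1415 (>1, arbitrage).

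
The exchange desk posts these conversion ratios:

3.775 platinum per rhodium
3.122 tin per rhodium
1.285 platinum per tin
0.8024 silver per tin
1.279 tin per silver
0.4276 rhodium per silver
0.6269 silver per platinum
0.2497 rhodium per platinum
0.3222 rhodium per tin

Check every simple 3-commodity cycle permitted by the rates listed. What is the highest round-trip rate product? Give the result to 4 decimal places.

silver→rhodium→tin→silver: 0.4276 × 3.122 × 0.8024 = 1.07118
silver→tin→platinum→silver: 1.279 × 1.285 × 0.6269 = 1.03032
silver→rhodium→platinum→silver: 0.4276 × 3.775 × 0.6269 = 1.01194
tin→platinum→rhodium→tin: 1.285 × 0.2497 × 3.122 = 1.00174
Maximum is silver→rhodium→tin→silver at 1.0712; arbitrage exists.

1.0712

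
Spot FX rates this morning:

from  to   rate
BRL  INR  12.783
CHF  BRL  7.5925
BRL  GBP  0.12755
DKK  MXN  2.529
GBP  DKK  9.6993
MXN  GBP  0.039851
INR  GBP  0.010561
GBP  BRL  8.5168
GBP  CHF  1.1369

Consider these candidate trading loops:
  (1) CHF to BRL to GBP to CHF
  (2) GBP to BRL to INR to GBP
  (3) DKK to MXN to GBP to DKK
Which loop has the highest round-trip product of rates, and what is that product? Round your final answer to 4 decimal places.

(1) 7.5925 × 0.12755 × 1.1369 = 1.10100
(2) 8.5168 × 12.783 × 0.010561 = 1.14978
(3) 2.529 × 0.039851 × 9.6993 = 0.97753
Highest is cycle (2) at 1.1498 (>1, arbitrage).

1.1498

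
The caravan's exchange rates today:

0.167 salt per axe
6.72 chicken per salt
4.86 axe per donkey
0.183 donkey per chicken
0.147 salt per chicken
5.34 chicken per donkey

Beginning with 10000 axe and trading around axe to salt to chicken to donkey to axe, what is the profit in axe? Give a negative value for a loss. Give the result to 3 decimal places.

-19.022

10000 axe × 0.167 = 1670 salt
1670 salt × 6.72 = 11222.4 chicken
11222.4 chicken × 0.183 = 2053.6992 donkey
2053.6992 donkey × 4.86 = 9980.978112 axe
Net change: 9980.978112 − 10000 = -19.021888 axe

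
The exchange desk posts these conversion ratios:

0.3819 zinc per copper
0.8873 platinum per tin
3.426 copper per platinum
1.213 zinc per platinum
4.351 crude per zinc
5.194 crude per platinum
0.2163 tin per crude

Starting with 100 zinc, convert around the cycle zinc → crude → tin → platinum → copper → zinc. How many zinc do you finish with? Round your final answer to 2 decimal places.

109.26

100 zinc × 4.351 = 435.1 crude
435.1 crude × 0.2163 = 94.11213 tin
94.11213 tin × 0.8873 = 83.505692949 platinum
83.505692949 platinum × 3.426 = 286.090504043274 copper
286.090504043274 copper × 0.3819 = 109.2579634941263406 zinc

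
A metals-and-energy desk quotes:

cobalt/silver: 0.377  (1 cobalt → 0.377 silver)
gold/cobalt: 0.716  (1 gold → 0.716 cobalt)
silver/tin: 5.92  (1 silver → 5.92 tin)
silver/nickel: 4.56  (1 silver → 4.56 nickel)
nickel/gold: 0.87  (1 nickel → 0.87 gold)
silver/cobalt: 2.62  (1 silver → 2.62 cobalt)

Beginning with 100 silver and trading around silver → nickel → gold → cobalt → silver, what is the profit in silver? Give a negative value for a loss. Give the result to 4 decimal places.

100 silver × 4.56 = 456 nickel
456 nickel × 0.87 = 396.72 gold
396.72 gold × 0.716 = 284.05152 cobalt
284.05152 cobalt × 0.377 = 107.08742304 silver
Net change: 107.08742304 − 100 = 7.08742304 silver

7.0874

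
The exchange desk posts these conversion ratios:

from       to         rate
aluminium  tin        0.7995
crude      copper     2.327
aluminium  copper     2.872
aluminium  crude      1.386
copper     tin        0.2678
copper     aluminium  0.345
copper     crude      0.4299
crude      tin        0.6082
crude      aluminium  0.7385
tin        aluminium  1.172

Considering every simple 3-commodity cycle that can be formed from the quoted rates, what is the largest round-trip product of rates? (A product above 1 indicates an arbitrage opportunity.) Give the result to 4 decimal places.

1.1127

copper→aluminium→crude→copper: 0.345 × 1.386 × 2.327 = 1.11270
tin→aluminium→crude→tin: 1.172 × 1.386 × 0.6082 = 0.98796
copper→crude→aluminium→copper: 0.4299 × 0.7385 × 2.872 = 0.91181
copper→tin→aluminium→copper: 0.2678 × 1.172 × 2.872 = 0.90141
Maximum is copper→aluminium→crude→copper at 1.1127; arbitrage exists.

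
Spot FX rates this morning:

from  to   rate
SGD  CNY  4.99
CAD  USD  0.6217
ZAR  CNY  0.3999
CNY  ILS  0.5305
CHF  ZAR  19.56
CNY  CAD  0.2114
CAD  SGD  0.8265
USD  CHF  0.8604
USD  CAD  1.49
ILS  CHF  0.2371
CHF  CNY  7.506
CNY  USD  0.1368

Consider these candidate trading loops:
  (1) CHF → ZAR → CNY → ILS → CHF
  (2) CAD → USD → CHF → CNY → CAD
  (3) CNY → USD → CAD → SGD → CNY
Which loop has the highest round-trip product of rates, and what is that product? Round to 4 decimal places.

(1) 19.56 × 0.3999 × 0.5305 × 0.2371 = 0.98387
(2) 0.6217 × 0.8604 × 7.506 × 0.2114 = 0.84878
(3) 0.1368 × 1.49 × 0.8265 × 4.99 = 0.84065
Highest is cycle (1) at 0.9839 (≤1, no arbitrage).

0.9839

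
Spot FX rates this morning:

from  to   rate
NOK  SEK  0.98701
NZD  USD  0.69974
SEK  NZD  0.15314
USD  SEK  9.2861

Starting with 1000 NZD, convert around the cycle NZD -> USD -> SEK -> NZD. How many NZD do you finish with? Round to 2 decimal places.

995.08

1000 NZD × 0.69974 = 699.74 USD
699.74 USD × 9.2861 = 6497.855614 SEK
6497.855614 SEK × 0.15314 = 995.08160872796 NZD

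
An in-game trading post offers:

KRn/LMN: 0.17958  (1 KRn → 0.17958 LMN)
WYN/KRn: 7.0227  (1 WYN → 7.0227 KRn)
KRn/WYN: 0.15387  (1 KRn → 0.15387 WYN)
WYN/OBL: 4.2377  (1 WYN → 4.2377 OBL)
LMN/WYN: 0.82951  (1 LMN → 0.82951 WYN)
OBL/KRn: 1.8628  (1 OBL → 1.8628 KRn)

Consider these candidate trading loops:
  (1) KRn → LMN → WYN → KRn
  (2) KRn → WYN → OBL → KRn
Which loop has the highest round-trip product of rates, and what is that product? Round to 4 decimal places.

(1) 0.17958 × 0.82951 × 7.0227 = 1.04613
(2) 0.15387 × 4.2377 × 1.8628 = 1.21465
Highest is cycle (2) at 1.2146 (>1, arbitrage).

1.2146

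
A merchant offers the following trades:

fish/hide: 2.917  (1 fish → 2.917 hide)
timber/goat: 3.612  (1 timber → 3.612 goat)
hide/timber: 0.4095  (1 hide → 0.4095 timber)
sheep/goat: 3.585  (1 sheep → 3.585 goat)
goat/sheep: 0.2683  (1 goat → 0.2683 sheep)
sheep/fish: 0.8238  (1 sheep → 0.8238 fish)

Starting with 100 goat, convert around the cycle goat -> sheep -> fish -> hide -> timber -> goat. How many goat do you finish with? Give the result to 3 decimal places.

100 goat × 0.2683 = 26.83 sheep
26.83 sheep × 0.8238 = 22.102554 fish
22.102554 fish × 2.917 = 64.473150018 hide
64.473150018 hide × 0.4095 = 26.401754932371 timber
26.401754932371 timber × 3.612 = 95.363138815724052 goat

95.363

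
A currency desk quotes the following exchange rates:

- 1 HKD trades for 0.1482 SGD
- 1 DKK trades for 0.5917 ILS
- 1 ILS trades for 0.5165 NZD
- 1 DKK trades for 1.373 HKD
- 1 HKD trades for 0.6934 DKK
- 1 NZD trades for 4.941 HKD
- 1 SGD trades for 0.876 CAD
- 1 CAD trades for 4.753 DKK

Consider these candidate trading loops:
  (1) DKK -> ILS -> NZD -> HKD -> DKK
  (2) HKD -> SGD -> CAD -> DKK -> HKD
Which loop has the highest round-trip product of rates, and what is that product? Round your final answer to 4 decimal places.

(1) 0.5917 × 0.5165 × 4.941 × 0.6934 = 1.04706
(2) 0.1482 × 0.876 × 4.753 × 1.373 = 0.84721
Highest is cycle (1) at 1.0471 (>1, arbitrage).

1.0471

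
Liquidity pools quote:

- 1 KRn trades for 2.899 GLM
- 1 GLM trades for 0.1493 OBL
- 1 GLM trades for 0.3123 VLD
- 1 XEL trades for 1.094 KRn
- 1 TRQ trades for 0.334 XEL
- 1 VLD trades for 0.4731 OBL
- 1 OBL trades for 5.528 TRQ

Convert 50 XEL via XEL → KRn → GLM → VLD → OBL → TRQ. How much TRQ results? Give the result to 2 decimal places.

129.52

50 XEL × 1.094 = 54.7 KRn
54.7 KRn × 2.899 = 158.5753 GLM
158.5753 GLM × 0.3123 = 49.52306619 VLD
49.52306619 VLD × 0.4731 = 23.429362614489 OBL
23.429362614489 OBL × 5.528 = 129.517516532895192 TRQ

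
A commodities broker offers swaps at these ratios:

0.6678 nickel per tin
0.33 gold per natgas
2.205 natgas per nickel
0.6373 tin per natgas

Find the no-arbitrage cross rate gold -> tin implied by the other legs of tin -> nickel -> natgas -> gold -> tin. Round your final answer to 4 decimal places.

2.0579

Known legs of the cycle: 0.6678 × 2.205 × 0.33 = 0.48592467
For no arbitrage the full-cycle product must be 1, so the missing rate is 1 / 0.48592467 ≈ 2.057932.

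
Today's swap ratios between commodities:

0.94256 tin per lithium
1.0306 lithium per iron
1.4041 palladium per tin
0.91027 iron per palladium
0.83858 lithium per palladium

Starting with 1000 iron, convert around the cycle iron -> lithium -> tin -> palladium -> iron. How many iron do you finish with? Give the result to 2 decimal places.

1241.56

1000 iron × 1.0306 = 1030.6 lithium
1030.6 lithium × 0.94256 = 971.402336 tin
971.402336 tin × 1.4041 = 1363.9460199776 palladium
1363.9460199776 palladium × 0.91027 = 1241.559143605009952 iron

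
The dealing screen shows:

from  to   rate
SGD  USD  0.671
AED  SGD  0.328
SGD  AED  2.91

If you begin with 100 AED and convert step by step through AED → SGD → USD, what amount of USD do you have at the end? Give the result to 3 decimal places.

22.009

100 AED × 0.328 = 32.8 SGD
32.8 SGD × 0.671 = 22.0088 USD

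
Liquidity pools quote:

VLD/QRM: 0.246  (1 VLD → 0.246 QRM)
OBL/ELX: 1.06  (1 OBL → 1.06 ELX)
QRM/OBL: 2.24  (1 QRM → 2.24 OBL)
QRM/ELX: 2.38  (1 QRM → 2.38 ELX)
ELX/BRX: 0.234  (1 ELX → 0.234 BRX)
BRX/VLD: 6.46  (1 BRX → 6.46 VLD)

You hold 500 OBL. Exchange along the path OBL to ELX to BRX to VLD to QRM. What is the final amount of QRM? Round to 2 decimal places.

500 OBL × 1.06 = 530 ELX
530 ELX × 0.234 = 124.02 BRX
124.02 BRX × 6.46 = 801.1692 VLD
801.1692 VLD × 0.246 = 197.0876232 QRM

197.09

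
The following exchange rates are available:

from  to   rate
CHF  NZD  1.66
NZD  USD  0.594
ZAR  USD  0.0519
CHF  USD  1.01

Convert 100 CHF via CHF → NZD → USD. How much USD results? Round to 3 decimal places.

98.604

100 CHF × 1.66 = 166 NZD
166 NZD × 0.594 = 98.604 USD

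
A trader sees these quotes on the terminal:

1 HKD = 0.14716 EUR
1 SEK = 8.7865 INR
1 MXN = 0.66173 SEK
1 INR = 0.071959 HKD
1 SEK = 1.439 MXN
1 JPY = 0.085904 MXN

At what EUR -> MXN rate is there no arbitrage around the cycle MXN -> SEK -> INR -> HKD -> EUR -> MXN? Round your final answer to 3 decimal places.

16.242

Known legs of the cycle: 0.66173 × 8.7865 × 0.071959 × 0.14716 = 0.0615703519434463538
For no arbitrage the full-cycle product must be 1, so the missing rate is 1 / 0.0615703519434463538 ≈ 16.24158.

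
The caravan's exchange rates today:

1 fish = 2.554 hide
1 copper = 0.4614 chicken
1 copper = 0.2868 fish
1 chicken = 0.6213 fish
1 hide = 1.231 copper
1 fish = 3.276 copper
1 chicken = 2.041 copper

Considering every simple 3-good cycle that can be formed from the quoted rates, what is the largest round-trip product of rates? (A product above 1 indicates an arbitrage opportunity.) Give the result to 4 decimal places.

chicken→fish→copper→chicken: 0.6213 × 3.276 × 0.4614 = 0.93912
copper→fish→hide→copper: 0.2868 × 2.554 × 1.231 = 0.90169
Maximum is chicken→fish→copper→chicken at 0.9391; no arbitrage — every cycle loses value.

0.9391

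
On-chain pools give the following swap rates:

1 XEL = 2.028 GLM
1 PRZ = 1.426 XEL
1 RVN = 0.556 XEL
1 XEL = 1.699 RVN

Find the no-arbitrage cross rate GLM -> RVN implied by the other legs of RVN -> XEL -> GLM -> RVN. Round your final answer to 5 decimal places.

Known legs of the cycle: 0.556 × 2.028 = 1.127568
For no arbitrage the full-cycle product must be 1, so the missing rate is 1 / 1.127568 ≈ 0.8868645.

0.88686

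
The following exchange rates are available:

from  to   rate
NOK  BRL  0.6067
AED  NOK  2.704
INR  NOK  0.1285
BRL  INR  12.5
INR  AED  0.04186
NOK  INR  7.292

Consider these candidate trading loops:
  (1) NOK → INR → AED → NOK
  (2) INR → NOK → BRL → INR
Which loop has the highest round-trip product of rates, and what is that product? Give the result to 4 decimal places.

0.9745

(1) 7.292 × 0.04186 × 2.704 = 0.82538
(2) 0.1285 × 0.6067 × 12.5 = 0.97451
Highest is cycle (2) at 0.9745 (≤1, no arbitrage).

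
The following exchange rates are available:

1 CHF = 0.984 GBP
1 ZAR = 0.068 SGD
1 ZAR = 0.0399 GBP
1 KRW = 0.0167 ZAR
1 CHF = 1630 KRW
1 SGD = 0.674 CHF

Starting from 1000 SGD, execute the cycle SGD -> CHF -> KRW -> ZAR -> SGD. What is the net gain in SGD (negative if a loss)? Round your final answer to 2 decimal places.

1000 SGD × 0.674 = 674 CHF
674 CHF × 1630 = 1098620 KRW
1098620 KRW × 0.0167 = 18346.954 ZAR
18346.954 ZAR × 0.068 = 1247.592872 SGD
Net change: 1247.592872 − 1000 = 247.592872 SGD

247.59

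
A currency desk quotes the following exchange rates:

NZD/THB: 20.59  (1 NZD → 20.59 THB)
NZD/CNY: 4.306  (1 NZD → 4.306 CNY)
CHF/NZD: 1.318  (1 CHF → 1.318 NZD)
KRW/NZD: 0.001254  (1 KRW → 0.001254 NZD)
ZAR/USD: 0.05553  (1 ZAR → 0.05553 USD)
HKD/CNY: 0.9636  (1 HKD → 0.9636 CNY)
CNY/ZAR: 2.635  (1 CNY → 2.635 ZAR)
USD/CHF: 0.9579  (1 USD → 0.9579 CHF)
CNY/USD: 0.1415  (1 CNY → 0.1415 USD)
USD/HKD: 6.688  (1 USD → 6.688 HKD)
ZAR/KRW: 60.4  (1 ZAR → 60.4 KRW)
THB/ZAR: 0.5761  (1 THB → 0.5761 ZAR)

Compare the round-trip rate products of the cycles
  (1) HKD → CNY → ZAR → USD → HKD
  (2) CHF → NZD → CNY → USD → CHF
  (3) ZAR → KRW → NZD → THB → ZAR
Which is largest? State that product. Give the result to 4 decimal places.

0.9430

(1) 0.9636 × 2.635 × 0.05553 × 6.688 = 0.94298
(2) 1.318 × 4.306 × 0.1415 × 0.9579 = 0.76925
(3) 60.4 × 0.001254 × 20.59 × 0.5761 = 0.89844
Highest is cycle (1) at 0.9430 (≤1, no arbitrage).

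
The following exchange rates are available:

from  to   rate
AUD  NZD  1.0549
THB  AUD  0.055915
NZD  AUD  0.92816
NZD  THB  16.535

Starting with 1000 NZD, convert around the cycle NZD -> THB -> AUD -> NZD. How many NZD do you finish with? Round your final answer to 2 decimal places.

975.31

1000 NZD × 16.535 = 16535 THB
16535 THB × 0.055915 = 924.554525 AUD
924.554525 AUD × 1.0549 = 975.3125684225 NZD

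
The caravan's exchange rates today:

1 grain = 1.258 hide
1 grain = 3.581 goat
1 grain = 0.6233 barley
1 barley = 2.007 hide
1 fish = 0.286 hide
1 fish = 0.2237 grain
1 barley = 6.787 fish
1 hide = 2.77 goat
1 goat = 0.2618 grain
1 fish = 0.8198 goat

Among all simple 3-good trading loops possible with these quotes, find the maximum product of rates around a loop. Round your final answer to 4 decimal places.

barley→fish→grain→barley: 6.787 × 0.2237 × 0.6233 = 0.94633
goat→grain→hide→goat: 0.2618 × 1.258 × 2.77 = 0.91228
Maximum is barley→fish→grain→barley at 0.9463; no arbitrage — every cycle loses value.

0.9463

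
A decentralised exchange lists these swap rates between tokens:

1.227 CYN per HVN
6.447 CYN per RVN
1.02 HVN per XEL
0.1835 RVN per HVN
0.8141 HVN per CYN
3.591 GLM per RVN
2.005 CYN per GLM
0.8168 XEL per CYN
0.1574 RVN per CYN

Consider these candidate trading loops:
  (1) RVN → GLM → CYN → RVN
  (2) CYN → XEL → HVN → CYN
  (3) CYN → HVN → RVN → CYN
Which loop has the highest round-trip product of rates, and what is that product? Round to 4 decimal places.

(1) 3.591 × 2.005 × 0.1574 = 1.13327
(2) 0.8168 × 1.02 × 1.227 = 1.02226
(3) 0.8141 × 0.1835 × 6.447 = 0.96310
Highest is cycle (1) at 1.1333 (>1, arbitrage).

1.1333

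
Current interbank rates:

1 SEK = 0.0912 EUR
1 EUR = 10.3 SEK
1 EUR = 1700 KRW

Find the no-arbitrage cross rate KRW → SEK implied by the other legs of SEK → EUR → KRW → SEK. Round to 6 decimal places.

0.006450

Known legs of the cycle: 0.0912 × 1700 = 155.04
For no arbitrage the full-cycle product must be 1, so the missing rate is 1 / 155.04 ≈ 0.00644995.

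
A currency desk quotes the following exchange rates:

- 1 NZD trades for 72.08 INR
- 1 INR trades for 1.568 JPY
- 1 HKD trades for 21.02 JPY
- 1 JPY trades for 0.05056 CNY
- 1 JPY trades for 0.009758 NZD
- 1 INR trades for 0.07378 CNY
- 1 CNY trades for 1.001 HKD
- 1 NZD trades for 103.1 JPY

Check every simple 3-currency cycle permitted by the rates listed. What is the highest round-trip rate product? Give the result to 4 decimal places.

1.1029

NZD→INR→JPY→NZD: 72.08 × 1.568 × 0.009758 = 1.10286
HKD→JPY→CNY→HKD: 21.02 × 0.05056 × 1.001 = 1.06383
Maximum is NZD→INR→JPY→NZD at 1.1029; arbitrage exists.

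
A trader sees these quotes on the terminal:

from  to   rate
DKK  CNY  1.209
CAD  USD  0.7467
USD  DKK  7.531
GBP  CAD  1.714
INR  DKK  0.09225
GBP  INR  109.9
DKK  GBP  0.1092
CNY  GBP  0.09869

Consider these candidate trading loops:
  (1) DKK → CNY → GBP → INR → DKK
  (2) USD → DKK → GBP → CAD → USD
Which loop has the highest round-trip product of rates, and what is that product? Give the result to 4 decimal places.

(1) 1.209 × 0.09869 × 109.9 × 0.09225 = 1.20966
(2) 7.531 × 0.1092 × 1.714 × 0.7467 = 1.05252
Highest is cycle (1) at 1.2097 (>1, arbitrage).

1.2097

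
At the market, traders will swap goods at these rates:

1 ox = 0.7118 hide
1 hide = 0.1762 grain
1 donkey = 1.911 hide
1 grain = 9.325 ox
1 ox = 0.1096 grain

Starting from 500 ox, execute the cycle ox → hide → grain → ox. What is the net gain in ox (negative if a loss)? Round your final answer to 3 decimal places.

84.767

500 ox × 0.7118 = 355.9 hide
355.9 hide × 0.1762 = 62.70958 grain
62.70958 grain × 9.325 = 584.7668335 ox
Net change: 584.7668335 − 500 = 84.7668335 ox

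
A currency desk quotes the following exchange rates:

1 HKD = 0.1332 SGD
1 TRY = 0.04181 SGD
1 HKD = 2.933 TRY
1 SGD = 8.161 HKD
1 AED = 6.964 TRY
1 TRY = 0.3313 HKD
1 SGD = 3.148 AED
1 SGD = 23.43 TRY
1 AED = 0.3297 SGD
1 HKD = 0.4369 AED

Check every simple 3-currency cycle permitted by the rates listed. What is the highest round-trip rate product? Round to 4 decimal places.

1.1756

AED→SGD→HKD→AED: 0.3297 × 8.161 × 0.4369 = 1.17556
TRY→HKD→SGD→TRY: 0.3313 × 0.1332 × 23.43 = 1.03395
TRY→HKD→AED→TRY: 0.3313 × 0.4369 × 6.964 = 1.00800
TRY→SGD→HKD→TRY: 0.04181 × 8.161 × 2.933 = 1.00077
TRY→SGD→AED→TRY: 0.04181 × 3.148 × 6.964 = 0.91659
Maximum is AED→SGD→HKD→AED at 1.1756; arbitrage exists.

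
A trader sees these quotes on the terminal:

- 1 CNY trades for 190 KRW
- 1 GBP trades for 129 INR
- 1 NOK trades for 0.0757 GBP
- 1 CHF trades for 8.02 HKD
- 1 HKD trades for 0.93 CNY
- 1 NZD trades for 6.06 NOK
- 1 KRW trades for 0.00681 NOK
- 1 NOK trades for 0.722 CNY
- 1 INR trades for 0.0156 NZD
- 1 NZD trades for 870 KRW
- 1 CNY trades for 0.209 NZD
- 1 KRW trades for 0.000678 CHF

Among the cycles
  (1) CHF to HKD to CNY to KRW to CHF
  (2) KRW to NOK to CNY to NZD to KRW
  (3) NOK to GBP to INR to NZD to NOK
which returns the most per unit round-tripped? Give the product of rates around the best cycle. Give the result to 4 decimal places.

0.9608

(1) 8.02 × 0.93 × 190 × 0.000678 = 0.96082
(2) 0.00681 × 0.722 × 0.209 × 870 = 0.89403
(3) 0.0757 × 129 × 0.0156 × 6.06 = 0.92317
Highest is cycle (1) at 0.9608 (≤1, no arbitrage).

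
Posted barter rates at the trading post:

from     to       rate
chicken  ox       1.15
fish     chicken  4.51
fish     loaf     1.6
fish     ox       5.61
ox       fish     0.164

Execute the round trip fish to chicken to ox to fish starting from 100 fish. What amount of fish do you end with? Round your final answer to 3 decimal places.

100 fish × 4.51 = 451 chicken
451 chicken × 1.15 = 518.65 ox
518.65 ox × 0.164 = 85.0586 fish

85.059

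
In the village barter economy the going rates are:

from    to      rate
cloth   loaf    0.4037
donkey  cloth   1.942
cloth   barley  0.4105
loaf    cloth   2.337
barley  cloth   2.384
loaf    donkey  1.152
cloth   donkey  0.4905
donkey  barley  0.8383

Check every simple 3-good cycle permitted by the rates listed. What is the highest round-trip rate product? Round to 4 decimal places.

0.9803

cloth→donkey→barley→cloth: 0.4905 × 0.8383 × 2.384 = 0.98027
cloth→loaf→donkey→cloth: 0.4037 × 1.152 × 1.942 = 0.90315
Maximum is cloth→donkey→barley→cloth at 0.9803; no arbitrage — every cycle loses value.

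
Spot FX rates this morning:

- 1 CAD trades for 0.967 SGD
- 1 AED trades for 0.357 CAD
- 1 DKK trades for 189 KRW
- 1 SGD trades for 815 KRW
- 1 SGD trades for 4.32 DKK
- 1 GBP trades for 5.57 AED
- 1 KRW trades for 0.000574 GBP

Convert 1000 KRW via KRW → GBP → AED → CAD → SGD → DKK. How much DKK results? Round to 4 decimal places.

4.7681

1000 KRW × 0.000574 = 0.574 GBP
0.574 GBP × 5.57 = 3.19718 AED
3.19718 AED × 0.357 = 1.14139326 CAD
1.14139326 CAD × 0.967 = 1.10372728242 SGD
1.10372728242 SGD × 4.32 = 4.7681018600544 DKK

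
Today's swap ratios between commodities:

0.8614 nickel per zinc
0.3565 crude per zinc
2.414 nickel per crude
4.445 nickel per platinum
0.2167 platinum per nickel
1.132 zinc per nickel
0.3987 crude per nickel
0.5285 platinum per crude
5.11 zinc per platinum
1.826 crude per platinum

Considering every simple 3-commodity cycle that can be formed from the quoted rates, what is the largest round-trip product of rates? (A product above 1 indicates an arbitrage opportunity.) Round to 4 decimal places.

zinc→crude→nickel→zinc: 0.3565 × 2.414 × 1.132 = 0.97419
zinc→crude→platinum→zinc: 0.3565 × 0.5285 × 5.11 = 0.96278
nickel→platinum→crude→nickel: 0.2167 × 1.826 × 2.414 = 0.95521
zinc→nickel→platinum→zinc: 0.8614 × 0.2167 × 5.11 = 0.95386
nickel→crude→platinum→nickel: 0.3987 × 0.5285 × 4.445 = 0.93662
Maximum is zinc→crude→nickel→zinc at 0.9742; no arbitrage — every cycle loses value.

0.9742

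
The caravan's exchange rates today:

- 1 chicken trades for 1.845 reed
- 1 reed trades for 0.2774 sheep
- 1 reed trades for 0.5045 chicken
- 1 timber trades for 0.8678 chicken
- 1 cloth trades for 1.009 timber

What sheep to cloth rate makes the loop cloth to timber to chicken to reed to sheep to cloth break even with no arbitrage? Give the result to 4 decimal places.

Known legs of the cycle: 1.009 × 0.8678 × 1.845 × 0.2774 = 0.4481399271906
For no arbitrage the full-cycle product must be 1, so the missing rate is 1 / 0.4481399271906 ≈ 2.231446.

2.2314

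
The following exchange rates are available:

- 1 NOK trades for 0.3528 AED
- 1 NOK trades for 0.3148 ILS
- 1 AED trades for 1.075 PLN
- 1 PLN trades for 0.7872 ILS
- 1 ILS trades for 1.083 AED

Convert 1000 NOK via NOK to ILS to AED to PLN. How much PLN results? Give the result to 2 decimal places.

366.50

1000 NOK × 0.3148 = 314.8 ILS
314.8 ILS × 1.083 = 340.9284 AED
340.9284 AED × 1.075 = 366.49803 PLN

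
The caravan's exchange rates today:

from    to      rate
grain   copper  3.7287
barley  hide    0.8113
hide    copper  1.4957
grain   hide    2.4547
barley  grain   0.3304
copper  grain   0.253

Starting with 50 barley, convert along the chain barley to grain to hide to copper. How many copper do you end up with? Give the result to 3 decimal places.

60.653

50 barley × 0.3304 = 16.52 grain
16.52 grain × 2.4547 = 40.551644 hide
40.551644 hide × 1.4957 = 60.6530939308 copper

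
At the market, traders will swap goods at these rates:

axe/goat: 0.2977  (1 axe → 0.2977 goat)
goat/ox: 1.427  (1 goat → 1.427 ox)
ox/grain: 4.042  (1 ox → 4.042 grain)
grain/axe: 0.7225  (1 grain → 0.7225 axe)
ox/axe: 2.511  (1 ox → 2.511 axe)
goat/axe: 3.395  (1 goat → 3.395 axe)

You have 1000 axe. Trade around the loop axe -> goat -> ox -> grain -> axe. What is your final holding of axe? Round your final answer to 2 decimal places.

1000 axe × 0.2977 = 297.7 goat
297.7 goat × 1.427 = 424.8179 ox
424.8179 ox × 4.042 = 1717.1139518 grain
1717.1139518 grain × 0.7225 = 1240.6148301755 axe

1240.61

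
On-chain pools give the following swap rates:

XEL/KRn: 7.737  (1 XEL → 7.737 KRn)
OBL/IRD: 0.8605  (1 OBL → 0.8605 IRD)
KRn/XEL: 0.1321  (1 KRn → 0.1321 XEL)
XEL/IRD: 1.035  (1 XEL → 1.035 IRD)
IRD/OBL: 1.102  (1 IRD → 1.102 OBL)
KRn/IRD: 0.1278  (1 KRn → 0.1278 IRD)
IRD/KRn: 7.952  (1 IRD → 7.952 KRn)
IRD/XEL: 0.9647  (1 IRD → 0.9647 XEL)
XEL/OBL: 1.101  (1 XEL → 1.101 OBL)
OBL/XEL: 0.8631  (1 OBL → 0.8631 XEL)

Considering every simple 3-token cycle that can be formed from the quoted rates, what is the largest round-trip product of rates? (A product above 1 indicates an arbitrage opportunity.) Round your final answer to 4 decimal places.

KRn→XEL→IRD→KRn: 0.1321 × 1.035 × 7.952 = 1.08723
OBL→XEL→IRD→OBL: 0.8631 × 1.035 × 1.102 = 0.98443
KRn→IRD→XEL→KRn: 0.1278 × 0.9647 × 7.737 = 0.95388
OBL→IRD→XEL→OBL: 0.8605 × 0.9647 × 1.101 = 0.91397
Maximum is KRn→XEL→IRD→KRn at 1.0872; arbitrage exists.

1.0872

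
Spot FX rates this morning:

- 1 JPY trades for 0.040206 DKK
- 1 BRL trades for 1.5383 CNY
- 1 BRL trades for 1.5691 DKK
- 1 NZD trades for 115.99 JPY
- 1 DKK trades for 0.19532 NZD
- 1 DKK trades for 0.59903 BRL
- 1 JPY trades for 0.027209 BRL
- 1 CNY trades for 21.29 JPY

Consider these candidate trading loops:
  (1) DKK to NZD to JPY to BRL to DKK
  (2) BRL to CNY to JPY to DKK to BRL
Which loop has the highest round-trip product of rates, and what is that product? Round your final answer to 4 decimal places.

0.9672

(1) 0.19532 × 115.99 × 0.027209 × 1.5691 = 0.96723
(2) 1.5383 × 21.29 × 0.040206 × 0.59903 = 0.78878
Highest is cycle (1) at 0.9672 (≤1, no arbitrage).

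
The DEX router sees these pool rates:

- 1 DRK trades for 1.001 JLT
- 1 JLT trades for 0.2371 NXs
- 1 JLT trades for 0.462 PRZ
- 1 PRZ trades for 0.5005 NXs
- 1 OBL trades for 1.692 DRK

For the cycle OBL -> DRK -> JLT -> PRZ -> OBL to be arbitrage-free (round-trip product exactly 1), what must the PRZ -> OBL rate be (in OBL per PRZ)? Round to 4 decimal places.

Known legs of the cycle: 1.692 × 1.001 × 0.462 = 0.782485704
For no arbitrage the full-cycle product must be 1, so the missing rate is 1 / 0.782485704 ≈ 1.277979.

1.2780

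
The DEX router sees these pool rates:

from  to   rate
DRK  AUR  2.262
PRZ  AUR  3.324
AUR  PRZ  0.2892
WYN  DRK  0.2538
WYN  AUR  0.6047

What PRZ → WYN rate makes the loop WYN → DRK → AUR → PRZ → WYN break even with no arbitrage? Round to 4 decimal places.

Known legs of the cycle: 0.2538 × 2.262 × 0.2892 = 0.16602844752
For no arbitrage the full-cycle product must be 1, so the missing rate is 1 / 0.16602844752 ≈ 6.023064.

6.0231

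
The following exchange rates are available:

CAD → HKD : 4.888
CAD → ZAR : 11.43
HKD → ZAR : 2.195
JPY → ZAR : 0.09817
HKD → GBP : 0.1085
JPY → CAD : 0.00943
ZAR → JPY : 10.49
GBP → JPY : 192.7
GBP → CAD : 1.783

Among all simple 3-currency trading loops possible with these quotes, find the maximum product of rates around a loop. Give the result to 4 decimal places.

JPY→CAD→ZAR→JPY: 0.00943 × 11.43 × 10.49 = 1.13066
CAD→HKD→GBP→CAD: 4.888 × 0.1085 × 1.783 = 0.94561
Maximum is JPY→CAD→ZAR→JPY at 1.1307; arbitrage exists.

1.1307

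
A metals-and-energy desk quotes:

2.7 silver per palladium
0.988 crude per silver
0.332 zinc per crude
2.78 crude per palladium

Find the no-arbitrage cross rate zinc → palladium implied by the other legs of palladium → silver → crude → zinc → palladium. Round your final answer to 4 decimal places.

Known legs of the cycle: 2.7 × 0.988 × 0.332 = 0.8856432
For no arbitrage the full-cycle product must be 1, so the missing rate is 1 / 0.8856432 ≈ 1.129123.

1.1291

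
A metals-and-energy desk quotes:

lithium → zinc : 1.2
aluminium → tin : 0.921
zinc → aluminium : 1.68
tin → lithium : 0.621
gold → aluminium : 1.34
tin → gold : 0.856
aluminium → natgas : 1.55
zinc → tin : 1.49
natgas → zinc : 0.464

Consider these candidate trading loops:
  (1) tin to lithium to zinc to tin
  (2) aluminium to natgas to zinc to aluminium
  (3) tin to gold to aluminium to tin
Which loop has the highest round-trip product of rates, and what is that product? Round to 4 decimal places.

1.2083

(1) 0.621 × 1.2 × 1.49 = 1.11035
(2) 1.55 × 0.464 × 1.68 = 1.20826
(3) 0.856 × 1.34 × 0.921 = 1.05642
Highest is cycle (2) at 1.2083 (>1, arbitrage).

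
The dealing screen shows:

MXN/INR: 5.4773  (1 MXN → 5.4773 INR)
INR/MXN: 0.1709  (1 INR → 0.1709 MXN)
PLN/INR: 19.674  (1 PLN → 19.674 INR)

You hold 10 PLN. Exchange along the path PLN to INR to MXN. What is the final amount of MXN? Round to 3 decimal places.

10 PLN × 19.674 = 196.74 INR
196.74 INR × 0.1709 = 33.622866 MXN

33.623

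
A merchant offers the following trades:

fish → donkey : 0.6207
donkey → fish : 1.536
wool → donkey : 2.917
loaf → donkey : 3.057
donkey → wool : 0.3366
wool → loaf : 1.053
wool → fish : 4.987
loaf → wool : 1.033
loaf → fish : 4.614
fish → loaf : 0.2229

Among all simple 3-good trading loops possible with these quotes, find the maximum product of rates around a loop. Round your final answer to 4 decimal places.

1.1483

loaf→wool→fish→loaf: 1.033 × 4.987 × 0.2229 = 1.14829
loaf→donkey→wool→loaf: 3.057 × 0.3366 × 1.053 = 1.08352
loaf→donkey→fish→loaf: 3.057 × 1.536 × 0.2229 = 1.04664
wool→fish→donkey→wool: 4.987 × 0.6207 × 0.3366 = 1.04192
Maximum is loaf→wool→fish→loaf at 1.1483; arbitrage exists.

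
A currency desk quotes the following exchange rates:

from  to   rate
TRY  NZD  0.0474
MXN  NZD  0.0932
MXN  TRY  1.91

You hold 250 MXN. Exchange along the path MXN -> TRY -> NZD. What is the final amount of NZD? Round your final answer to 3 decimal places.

22.634

250 MXN × 1.91 = 477.5 TRY
477.5 TRY × 0.0474 = 22.6335 NZD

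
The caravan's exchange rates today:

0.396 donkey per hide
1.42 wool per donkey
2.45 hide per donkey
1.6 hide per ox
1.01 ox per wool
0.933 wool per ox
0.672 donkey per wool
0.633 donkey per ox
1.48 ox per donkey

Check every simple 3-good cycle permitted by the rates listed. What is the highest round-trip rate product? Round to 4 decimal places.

ox→hide→donkey→ox: 1.6 × 0.396 × 1.48 = 0.93773
wool→donkey→ox→wool: 0.672 × 1.48 × 0.933 = 0.92792
wool→ox→donkey→wool: 1.01 × 0.633 × 1.42 = 0.90785
Maximum is ox→hide→donkey→ox at 0.9377; no arbitrage — every cycle loses value.

0.9377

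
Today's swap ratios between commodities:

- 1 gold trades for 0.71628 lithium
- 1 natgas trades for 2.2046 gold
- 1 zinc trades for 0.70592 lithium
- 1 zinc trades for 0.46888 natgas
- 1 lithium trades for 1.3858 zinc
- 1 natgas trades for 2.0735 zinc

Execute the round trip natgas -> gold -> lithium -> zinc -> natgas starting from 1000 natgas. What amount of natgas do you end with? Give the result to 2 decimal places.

1026.07

1000 natgas × 2.2046 = 2204.6 gold
2204.6 gold × 0.71628 = 1579.110888 lithium
1579.110888 lithium × 1.3858 = 2188.3318685904 zinc
2188.3318685904 zinc × 0.46888 = 1026.065046544666752 natgas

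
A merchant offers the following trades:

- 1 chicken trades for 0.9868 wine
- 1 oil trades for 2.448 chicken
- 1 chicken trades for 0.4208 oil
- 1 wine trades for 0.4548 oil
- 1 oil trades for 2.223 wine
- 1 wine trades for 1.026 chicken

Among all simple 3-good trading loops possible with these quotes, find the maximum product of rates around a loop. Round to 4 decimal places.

oil→chicken→wine→oil: 2.448 × 0.9868 × 0.4548 = 1.09865
oil→wine→chicken→oil: 2.223 × 1.026 × 0.4208 = 0.95976
Maximum is oil→chicken→wine→oil at 1.0987; arbitrage exists.

1.0987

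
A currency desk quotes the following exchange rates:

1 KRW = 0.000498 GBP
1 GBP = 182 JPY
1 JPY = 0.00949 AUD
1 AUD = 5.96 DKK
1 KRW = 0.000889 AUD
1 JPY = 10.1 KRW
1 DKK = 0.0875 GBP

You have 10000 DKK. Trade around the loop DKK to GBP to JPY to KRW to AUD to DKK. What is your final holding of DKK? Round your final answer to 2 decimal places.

8522.14

10000 DKK × 0.0875 = 875 GBP
875 GBP × 182 = 159250 JPY
159250 JPY × 10.1 = 1608425 KRW
1608425 KRW × 0.000889 = 1429.889825 AUD
1429.889825 AUD × 5.96 = 8522.143357 DKK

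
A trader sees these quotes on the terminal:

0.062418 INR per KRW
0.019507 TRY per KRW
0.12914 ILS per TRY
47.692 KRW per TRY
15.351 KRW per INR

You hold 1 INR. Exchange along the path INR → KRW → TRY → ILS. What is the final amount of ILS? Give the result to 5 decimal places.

0.03867

1 INR × 15.351 = 15.351 KRW
15.351 KRW × 0.019507 = 0.299451957 TRY
0.299451957 TRY × 0.12914 = 0.03867122572698 ILS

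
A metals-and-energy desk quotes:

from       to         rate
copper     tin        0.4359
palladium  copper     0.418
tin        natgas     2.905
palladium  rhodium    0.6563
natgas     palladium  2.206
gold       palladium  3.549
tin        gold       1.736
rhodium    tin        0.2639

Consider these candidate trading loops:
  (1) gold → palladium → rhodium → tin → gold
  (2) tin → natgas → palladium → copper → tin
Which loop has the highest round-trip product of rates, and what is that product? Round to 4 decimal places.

(1) 3.549 × 0.6563 × 0.2639 × 1.736 = 1.06708
(2) 2.905 × 2.206 × 0.418 × 0.4359 = 1.16766
Highest is cycle (2) at 1.1677 (>1, arbitrage).

1.1677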